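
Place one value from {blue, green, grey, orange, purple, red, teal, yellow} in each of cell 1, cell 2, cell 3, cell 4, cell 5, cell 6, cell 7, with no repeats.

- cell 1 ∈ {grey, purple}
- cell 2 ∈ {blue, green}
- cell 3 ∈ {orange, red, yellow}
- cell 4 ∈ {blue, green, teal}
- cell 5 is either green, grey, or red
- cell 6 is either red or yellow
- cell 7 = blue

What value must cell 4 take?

teal

cell 7's domain is down to {blue}, so cell 7 = blue. So cell 2, cell 4 can't be blue.
cell 2's domain is down to {green}, so cell 2 = green. Eliminate green elsewhere: cell 4, cell 5.
So cell 4 = teal.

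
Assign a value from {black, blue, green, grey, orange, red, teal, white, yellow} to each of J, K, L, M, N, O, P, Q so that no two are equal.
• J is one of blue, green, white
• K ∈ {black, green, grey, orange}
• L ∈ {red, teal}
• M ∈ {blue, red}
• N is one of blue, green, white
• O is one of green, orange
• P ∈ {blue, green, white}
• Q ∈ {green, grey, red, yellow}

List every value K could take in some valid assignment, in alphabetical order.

The 3 variables J, N, P are confined to {blue, green, white}, which locks those values in; drop them from K, M, O, Q.
M's domain is down to {red}, so M = red. Remove red from L, Q.
That leaves O = orange. Remove orange from K.
L's domain is down to {teal}, so L = teal.
No further eliminations apply; K can still be any of black, grey.

black, grey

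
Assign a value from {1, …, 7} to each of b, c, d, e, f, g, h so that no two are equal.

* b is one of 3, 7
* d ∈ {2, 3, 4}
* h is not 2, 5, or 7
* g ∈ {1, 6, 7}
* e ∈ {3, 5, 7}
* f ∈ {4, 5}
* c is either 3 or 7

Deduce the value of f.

The 7 variables together cover exactly {1, 2, 3, 4, 5, 6, 7} — 7 values for 7 variables — and 2 appears only in d's list, so d = 2.
b and c share exactly the 2 values {3, 7}; by pigeonhole those values go to them, so strike 3, 7 from e, g, h.
e's domain is down to {5}, so e = 5. So f can't be 5.
So f = 4.

4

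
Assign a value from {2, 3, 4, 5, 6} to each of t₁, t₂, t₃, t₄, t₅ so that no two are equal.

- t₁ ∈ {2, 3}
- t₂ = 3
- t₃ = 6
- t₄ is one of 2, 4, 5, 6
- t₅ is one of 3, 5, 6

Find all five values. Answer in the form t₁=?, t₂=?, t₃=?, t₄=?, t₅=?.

t₁=2, t₂=3, t₃=6, t₄=4, t₅=5

t₂ must be 3 (only option left). Eliminate 3 elsewhere: t₁, t₅.
t₃ must be 6 (only option left). Eliminate 6 elsewhere: t₄, t₅.
t₅ must be 5 (only option left). Remove 5 from t₄.
t₁ must be 2 (only option left). Eliminate 2 elsewhere: t₄.
t₄'s domain is down to {4}, so t₄ = 4.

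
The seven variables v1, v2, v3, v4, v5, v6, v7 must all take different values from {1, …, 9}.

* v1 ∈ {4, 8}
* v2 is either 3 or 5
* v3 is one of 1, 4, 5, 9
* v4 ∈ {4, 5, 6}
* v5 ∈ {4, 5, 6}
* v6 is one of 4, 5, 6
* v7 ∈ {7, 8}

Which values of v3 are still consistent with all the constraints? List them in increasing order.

v4, v5, v6 between them cover only {4, 5, 6} — a naked triple. Remove those values from v1, v2, v3.
That leaves v1 = 8. So v7 can't be 8.
v2 must be 3 (only option left).
v7 must be 7 (only option left).
No further eliminations apply; v3 can still be any of 1, 9.

1, 9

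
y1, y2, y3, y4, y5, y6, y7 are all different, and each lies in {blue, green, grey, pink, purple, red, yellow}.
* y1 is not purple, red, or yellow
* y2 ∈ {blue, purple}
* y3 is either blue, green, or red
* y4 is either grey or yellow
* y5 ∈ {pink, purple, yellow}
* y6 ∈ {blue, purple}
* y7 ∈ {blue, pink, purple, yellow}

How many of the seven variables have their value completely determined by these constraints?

3

The 7 variables together cover exactly {blue, green, grey, pink, purple, red, yellow} — 7 values for 7 variables — and red appears only in y3's list, so y3 = red.
The 6 still-open variables together cover exactly {blue, green, grey, pink, purple, yellow} — 6 values for 6 variables — and green appears only in y1's list, so y1 = green.
The 5 still-open variables draw from only 5 values {blue, grey, pink, purple, yellow}, so each is used; only y4 can be grey, hence y4 = grey.
The 2 variables y2 and y6 are confined to {blue, purple}, which locks those values in; drop them from y5, y7.
Determined: y1=green, y3=red, y4=grey. The other variables each still have more than one consistent value. That makes 3.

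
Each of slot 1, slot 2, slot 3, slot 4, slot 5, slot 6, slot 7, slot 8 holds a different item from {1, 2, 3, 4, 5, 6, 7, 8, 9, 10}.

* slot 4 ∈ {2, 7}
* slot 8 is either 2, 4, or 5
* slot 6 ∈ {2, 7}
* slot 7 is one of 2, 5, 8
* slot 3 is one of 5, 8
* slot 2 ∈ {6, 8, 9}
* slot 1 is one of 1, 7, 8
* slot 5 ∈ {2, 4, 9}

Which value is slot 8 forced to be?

The 8 variables draw from only 8 values {1, 2, 4, 5, 6, 7, 8, 9}, so each is used; only slot 1 can be 1, hence slot 1 = 1.
The 7 still-open variables draw from only 7 values {2, 4, 5, 6, 7, 8, 9}, so each is used; only slot 2 can be 6, hence slot 2 = 6.
Among the 6 still-open variables, 9 fits only slot 5 (and all 6 values in {2, 4, 5, 7, 8, 9} must be used), so slot 5 = 9.
Among the 5 still-open variables, 4 fits only slot 8 (and all 5 values in {2, 4, 5, 7, 8} must be used), so slot 8 = 4.

4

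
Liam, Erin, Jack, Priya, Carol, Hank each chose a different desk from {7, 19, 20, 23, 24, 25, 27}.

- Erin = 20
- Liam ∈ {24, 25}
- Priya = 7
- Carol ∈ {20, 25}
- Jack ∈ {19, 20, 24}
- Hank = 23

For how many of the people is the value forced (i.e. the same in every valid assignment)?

6

Erin has just one choice, so Erin = 20. Strike 20 from Jack, Carol.
Priya's domain is down to {7}, so Priya = 7.
Carol has just one choice, so Carol = 25. So Liam can't be 25.
That leaves Hank = 23.
That leaves Liam = 24. Strike 24 from Jack.
Jack's domain is down to {19}, so Jack = 19.
Every person is fixed: Liam=24, Erin=20, Jack=19, Priya=7, Carol=25, Hank=23. That makes 6.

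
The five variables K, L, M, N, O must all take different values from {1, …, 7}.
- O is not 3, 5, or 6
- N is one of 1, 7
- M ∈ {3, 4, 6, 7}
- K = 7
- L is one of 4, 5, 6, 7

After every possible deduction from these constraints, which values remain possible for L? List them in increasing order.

4, 5, 6

K has just one choice, so K = 7. So L, M, N, O can't be 7.
That leaves N = 1. Strike 1 from O.
No further eliminations apply; L can still be any of 4, 5, 6.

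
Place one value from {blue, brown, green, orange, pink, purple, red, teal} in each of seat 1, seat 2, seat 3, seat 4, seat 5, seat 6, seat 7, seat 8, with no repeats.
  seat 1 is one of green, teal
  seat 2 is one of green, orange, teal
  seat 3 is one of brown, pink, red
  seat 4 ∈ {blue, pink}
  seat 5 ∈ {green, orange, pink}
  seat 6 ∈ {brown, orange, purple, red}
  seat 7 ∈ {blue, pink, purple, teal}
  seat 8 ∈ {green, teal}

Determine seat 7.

seat 1 and seat 8 between them cover only {green, teal} — a naked pair. Remove those values from seat 2, seat 5, seat 7.
seat 2's domain is down to {orange}, so seat 2 = orange. Remove orange from seat 5, seat 6.
seat 5 has just one choice, so seat 5 = pink. Strike pink from seat 3, seat 4, seat 7.
seat 4 has just one choice, so seat 4 = blue. Eliminate blue elsewhere: seat 7.
So seat 7 = purple.

purple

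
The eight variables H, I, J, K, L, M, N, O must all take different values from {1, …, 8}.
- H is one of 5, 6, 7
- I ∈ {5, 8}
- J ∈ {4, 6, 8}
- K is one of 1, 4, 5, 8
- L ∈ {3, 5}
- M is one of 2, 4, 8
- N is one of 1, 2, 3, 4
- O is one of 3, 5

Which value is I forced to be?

8

The 8 variables draw from only 8 values {1, 2, 3, 4, 5, 6, 7, 8}, so each is used; only H can be 7, hence H = 7.
The 7 still-open variables draw from only 7 values {1, 2, 3, 4, 5, 6, 8}, so each is used; only J can be 6, hence J = 6.
L and O share exactly the 2 values {3, 5}; by pigeonhole those values go to them, so strike 3, 5 from I, K, N.
So I = 8.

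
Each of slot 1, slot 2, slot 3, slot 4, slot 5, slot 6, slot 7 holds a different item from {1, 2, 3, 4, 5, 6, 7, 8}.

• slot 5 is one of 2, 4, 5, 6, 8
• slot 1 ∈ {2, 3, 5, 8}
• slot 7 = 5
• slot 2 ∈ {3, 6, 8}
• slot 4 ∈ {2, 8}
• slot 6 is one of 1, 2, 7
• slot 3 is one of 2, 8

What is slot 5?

slot 7 has just one choice, so slot 7 = 5. Eliminate 5 elsewhere: slot 1, slot 5.
slot 3 and slot 4 between them cover only {2, 8} — a naked pair. Remove those values from slot 1, slot 2, slot 5, slot 6.
slot 1 has just one choice, so slot 1 = 3. So slot 2 can't be 3.
slot 2 must be 6 (only option left). Remove 6 from slot 5.
So slot 5 = 4.

4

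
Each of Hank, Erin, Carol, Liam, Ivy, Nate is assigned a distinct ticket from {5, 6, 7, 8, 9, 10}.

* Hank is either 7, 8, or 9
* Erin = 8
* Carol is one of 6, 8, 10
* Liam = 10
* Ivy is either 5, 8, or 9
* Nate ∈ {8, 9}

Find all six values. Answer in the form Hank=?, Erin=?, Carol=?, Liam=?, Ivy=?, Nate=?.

Erin's domain is down to {8}, so Erin = 8. Strike 8 from Hank, Carol, Ivy, Nate.
That leaves Liam = 10. So Carol can't be 10.
Nate's domain is down to {9}, so Nate = 9. Eliminate 9 elsewhere: Hank, Ivy.
That leaves Hank = 7.
Carol has just one choice, so Carol = 6.
Ivy's domain is down to {5}, so Ivy = 5.

Hank=7, Erin=8, Carol=6, Liam=10, Ivy=5, Nate=9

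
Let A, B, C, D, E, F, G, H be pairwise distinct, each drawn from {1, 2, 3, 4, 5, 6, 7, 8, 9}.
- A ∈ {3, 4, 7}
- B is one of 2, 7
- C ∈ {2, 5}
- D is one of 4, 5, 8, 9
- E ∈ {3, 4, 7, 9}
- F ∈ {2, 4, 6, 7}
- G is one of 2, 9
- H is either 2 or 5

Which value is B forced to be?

7

The 8 variables draw from only 8 values {2, 3, 4, 5, 6, 7, 8, 9}, so each is used; only F can be 6, hence F = 6.
The 7 still-open variables together cover exactly {2, 3, 4, 5, 7, 8, 9} — 7 values for 7 variables — and 8 appears only in D's list, so D = 8.
The 2 variables C and H are confined to {2, 5}, which locks those values in; drop them from B, G.
So B = 7.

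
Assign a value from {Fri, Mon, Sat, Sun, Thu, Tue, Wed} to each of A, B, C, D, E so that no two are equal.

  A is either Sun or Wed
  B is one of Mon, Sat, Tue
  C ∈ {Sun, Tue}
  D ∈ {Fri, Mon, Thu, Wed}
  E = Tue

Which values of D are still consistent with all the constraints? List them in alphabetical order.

Fri, Mon, Thu

E has just one choice, so E = Tue. So B, C can't be Tue.
C has just one choice, so C = Sun. So A can't be Sun.
A must be Wed (only option left). Eliminate Wed elsewhere: D.
No further eliminations apply; D can still be any of Fri, Mon, Thu.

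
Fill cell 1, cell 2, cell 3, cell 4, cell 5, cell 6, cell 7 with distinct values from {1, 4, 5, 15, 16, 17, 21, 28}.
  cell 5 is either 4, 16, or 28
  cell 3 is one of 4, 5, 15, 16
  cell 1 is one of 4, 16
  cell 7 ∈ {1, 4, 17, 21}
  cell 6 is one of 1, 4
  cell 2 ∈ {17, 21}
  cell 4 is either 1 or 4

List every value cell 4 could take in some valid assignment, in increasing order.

1, 4

cell 4 and cell 6 between them cover only {1, 4} — a naked pair. Remove those values from cell 1, cell 3, cell 5, cell 7.
cell 1 must be 16 (only option left). Eliminate 16 elsewhere: cell 3, cell 5.
cell 5 must be 28 (only option left).
No further eliminations apply; cell 4 can still be any of 1, 4.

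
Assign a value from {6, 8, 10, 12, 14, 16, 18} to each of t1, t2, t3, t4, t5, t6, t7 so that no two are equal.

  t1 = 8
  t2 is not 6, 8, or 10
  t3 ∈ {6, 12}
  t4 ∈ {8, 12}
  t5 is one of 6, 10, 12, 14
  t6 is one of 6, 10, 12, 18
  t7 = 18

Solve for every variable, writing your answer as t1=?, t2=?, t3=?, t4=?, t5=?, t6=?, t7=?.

t1=8, t2=16, t3=6, t4=12, t5=14, t6=10, t7=18

t1 must be 8 (only option left). So t4 can't be 8.
t4's domain is down to {12}, so t4 = 12. So t2, t3, t5, t6 can't be 12.
t7's domain is down to {18}, so t7 = 18. Remove 18 from t2, t6.
t3 must be 6 (only option left). Remove 6 from t5, t6.
t6 must be 10 (only option left). So t5 can't be 10.
t5 has just one choice, so t5 = 14. Eliminate 14 elsewhere: t2.
That leaves t2 = 16.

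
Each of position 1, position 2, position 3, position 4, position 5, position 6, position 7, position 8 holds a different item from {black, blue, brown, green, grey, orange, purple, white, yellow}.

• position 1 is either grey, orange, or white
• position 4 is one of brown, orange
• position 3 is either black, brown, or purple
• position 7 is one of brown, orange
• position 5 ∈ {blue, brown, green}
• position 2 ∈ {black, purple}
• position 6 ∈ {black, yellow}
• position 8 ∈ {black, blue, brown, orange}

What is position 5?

green

The 2 variables position 4 and position 7 are confined to {brown, orange}, which locks those values in; drop them from position 1, position 3, position 5, position 8.
position 2 and position 3 share exactly the 2 values {black, purple}; by pigeonhole those values go to them, so strike black, purple from position 6, position 8.
That leaves position 6 = yellow.
That leaves position 8 = blue. Remove blue from position 5.
So position 5 = green.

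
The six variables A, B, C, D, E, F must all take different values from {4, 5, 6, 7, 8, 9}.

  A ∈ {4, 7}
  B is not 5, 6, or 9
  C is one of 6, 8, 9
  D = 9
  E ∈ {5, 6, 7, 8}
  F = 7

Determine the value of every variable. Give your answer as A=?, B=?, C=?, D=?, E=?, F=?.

D has just one choice, so D = 9. So C can't be 9.
That leaves F = 7. Strike 7 from A, B, E.
A must be 4 (only option left). Eliminate 4 elsewhere: B.
B's domain is down to {8}, so B = 8. Remove 8 from C, E.
C's domain is down to {6}, so C = 6. Strike 6 from E.
That leaves E = 5.

A=4, B=8, C=6, D=9, E=5, F=7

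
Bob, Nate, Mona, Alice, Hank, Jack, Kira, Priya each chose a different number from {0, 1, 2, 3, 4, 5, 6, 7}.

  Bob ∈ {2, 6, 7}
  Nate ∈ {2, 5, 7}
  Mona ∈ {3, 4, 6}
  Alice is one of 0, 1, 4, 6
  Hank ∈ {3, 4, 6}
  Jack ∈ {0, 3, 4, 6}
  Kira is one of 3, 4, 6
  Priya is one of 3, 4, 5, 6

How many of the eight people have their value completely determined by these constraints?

Among the 8 variables, 1 fits only Alice (and all 8 values in {0, 1, 2, 3, 4, 5, 6, 7} must be used), so Alice = 1.
The 7 still-open variables draw from only 7 values {0, 2, 3, 4, 5, 6, 7}, so each is used; only Jack can be 0, hence Jack = 0.
The 3 variables Mona, Hank, Kira are confined to {3, 4, 6}, which locks those values in; drop them from Bob, Priya.
Priya has just one choice, so Priya = 5. So Nate can't be 5.
Determined: Alice=1, Jack=0, Priya=5. The other people each still have more than one consistent value. That makes 3.

3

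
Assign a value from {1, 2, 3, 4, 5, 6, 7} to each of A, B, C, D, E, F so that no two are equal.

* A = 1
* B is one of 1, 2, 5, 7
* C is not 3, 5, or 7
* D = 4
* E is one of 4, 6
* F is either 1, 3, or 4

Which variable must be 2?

C

A's domain is down to {1}, so A = 1. Eliminate 1 elsewhere: B, C, F.
D must be 4 (only option left). Remove 4 from C, E, F.
E's domain is down to {6}, so E = 6. Remove 6 from C.
So 2 goes to C.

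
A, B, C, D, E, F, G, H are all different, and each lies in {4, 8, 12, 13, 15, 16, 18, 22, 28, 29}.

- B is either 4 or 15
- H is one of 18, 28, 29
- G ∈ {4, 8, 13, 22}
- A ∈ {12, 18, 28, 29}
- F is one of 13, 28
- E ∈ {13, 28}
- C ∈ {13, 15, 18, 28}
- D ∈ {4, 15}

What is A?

12

B and D between them cover only {4, 15} — a naked pair. Remove those values from C, G.
E and F between them cover only {13, 28} — a naked pair. Remove those values from A, C, G, H.
C has just one choice, so C = 18. Strike 18 from A, H.
That leaves H = 29. Eliminate 29 elsewhere: A.
So A = 12.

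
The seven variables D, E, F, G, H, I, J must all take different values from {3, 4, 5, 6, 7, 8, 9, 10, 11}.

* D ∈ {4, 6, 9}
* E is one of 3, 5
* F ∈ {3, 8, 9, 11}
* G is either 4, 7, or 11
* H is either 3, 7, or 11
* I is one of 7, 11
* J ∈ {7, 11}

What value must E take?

5

I and J between them cover only {7, 11} — a naked pair. Remove those values from F, G, H.
G must be 4 (only option left). Remove 4 from D.
H has just one choice, so H = 3. Strike 3 from E, F.
So E = 5.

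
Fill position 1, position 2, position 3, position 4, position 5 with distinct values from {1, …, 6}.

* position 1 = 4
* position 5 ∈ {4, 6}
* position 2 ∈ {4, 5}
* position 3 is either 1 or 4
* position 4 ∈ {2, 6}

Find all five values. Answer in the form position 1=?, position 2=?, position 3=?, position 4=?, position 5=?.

position 1's domain is down to {4}, so position 1 = 4. Eliminate 4 elsewhere: position 2, position 3, position 5.
position 2 must be 5 (only option left).
That leaves position 3 = 1.
position 5's domain is down to {6}, so position 5 = 6. Remove 6 from position 4.
position 4 has just one choice, so position 4 = 2.

position 1=4, position 2=5, position 3=1, position 4=2, position 5=6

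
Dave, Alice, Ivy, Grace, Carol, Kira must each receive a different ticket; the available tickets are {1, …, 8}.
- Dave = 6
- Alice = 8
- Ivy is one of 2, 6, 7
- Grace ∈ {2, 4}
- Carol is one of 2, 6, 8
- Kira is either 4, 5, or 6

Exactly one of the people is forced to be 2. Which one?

Carol

Dave has just one choice, so Dave = 6. Eliminate 6 elsewhere: Ivy, Carol, Kira.
Alice's domain is down to {8}, so Alice = 8. Eliminate 8 elsewhere: Carol.
So 2 goes to Carol.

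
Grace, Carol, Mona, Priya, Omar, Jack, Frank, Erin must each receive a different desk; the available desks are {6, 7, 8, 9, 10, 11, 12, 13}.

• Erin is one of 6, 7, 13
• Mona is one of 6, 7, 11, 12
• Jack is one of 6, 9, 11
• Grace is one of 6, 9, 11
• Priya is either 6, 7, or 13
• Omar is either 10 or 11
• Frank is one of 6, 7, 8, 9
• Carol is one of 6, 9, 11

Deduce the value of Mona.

The 8 variables draw from only 8 values {6, 7, 8, 9, 10, 11, 12, 13}, so each is used; only Frank can be 8, hence Frank = 8.
The 7 still-open variables together cover exactly {6, 7, 9, 10, 11, 12, 13} — 7 values for 7 variables — and 10 appears only in Omar's list, so Omar = 10.
Among the 6 still-open variables, 12 fits only Mona (and all 6 values in {6, 7, 9, 11, 12, 13} must be used), so Mona = 12.

12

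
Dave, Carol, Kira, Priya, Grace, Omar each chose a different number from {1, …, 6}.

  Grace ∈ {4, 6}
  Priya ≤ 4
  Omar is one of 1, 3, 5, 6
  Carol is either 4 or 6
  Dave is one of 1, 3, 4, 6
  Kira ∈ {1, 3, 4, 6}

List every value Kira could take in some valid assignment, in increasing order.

1, 3

Among the 6 variables, 2 fits only Priya (and all 6 values in {1, 2, 3, 4, 5, 6} must be used), so Priya = 2.
The 5 still-open variables together cover exactly {1, 3, 4, 5, 6} — 5 values for 5 variables — and 5 appears only in Omar's list, so Omar = 5.
Carol and Grace share exactly the 2 values {4, 6}; by pigeonhole those values go to them, so strike 4, 6 from Dave, Kira.
No further eliminations apply; Kira can still be any of 1, 3.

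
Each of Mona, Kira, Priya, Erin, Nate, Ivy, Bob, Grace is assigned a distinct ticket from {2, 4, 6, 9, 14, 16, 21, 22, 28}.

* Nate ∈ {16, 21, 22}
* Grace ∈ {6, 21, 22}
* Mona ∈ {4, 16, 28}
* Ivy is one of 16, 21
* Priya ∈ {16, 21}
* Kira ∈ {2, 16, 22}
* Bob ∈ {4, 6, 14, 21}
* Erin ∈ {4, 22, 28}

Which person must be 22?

The 8 variables draw from only 8 values {2, 4, 6, 14, 16, 21, 22, 28}, so each is used; only Kira can be 2, hence Kira = 2.
The 7 still-open variables together cover exactly {4, 6, 14, 16, 21, 22, 28} — 7 values for 7 variables — and 14 appears only in Bob's list, so Bob = 14.
Among the 6 still-open variables, 6 fits only Grace (and all 6 values in {4, 6, 16, 21, 22, 28} must be used), so Grace = 6.
Priya and Ivy between them cover only {16, 21} — a naked pair. Remove those values from Mona, Nate.
So 22 goes to Nate.

Nate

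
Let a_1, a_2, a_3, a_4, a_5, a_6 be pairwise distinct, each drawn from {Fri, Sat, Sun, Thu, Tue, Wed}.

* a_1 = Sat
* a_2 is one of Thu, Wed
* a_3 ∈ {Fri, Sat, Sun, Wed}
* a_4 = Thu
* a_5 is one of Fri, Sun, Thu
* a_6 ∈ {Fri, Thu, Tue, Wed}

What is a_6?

Tue

a_1 has just one choice, so a_1 = Sat. So a_3 can't be Sat.
That leaves a_4 = Thu. Eliminate Thu elsewhere: a_2, a_5, a_6.
That leaves a_2 = Wed. Remove Wed from a_3, a_6.
The 3 still-open variables together cover exactly {Fri, Sun, Tue} — 3 values for 3 variables — and Tue appears only in a_6's list, so a_6 = Tue.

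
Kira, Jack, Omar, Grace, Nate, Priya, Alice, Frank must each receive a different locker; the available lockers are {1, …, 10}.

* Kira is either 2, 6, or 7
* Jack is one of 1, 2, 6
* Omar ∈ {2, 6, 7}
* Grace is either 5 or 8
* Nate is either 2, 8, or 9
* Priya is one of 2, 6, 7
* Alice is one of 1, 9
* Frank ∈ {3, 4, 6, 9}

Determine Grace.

5

The 3 variables Kira, Omar, Priya are confined to {2, 6, 7}, which locks those values in; drop them from Jack, Nate, Frank.
That leaves Jack = 1. Eliminate 1 elsewhere: Alice.
Alice's domain is down to {9}, so Alice = 9. Strike 9 from Nate, Frank.
Nate's domain is down to {8}, so Nate = 8. Remove 8 from Grace.
So Grace = 5.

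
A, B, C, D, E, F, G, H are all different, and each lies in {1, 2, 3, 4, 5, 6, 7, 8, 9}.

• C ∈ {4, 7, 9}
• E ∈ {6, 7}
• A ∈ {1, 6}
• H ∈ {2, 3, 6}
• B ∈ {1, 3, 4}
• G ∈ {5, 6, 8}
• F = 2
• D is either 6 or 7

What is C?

9

F has just one choice, so F = 2. Remove 2 from H.
D and E between them cover only {6, 7} — a naked pair. Remove those values from A, C, G, H.
A has just one choice, so A = 1. Remove 1 from B.
That leaves H = 3. Strike 3 from B.
B must be 4 (only option left). Remove 4 from C.
So C = 9.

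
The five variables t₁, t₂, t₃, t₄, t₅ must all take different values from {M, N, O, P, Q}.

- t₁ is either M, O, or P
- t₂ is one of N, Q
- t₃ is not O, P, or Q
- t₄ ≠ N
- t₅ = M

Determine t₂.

t₅ has just one choice, so t₅ = M. So t₁, t₃, t₄ can't be M.
t₃ has just one choice, so t₃ = N. Eliminate N elsewhere: t₂.
So t₂ = Q.

Q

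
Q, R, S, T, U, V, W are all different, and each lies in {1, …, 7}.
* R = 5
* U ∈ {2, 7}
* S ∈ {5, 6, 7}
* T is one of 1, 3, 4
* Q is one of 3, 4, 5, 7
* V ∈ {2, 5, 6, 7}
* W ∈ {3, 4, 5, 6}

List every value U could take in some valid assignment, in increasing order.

2, 7

R must be 5 (only option left). Strike 5 from Q, S, V, W.
Among the 6 still-open variables, 1 fits only T (and all 6 values in {1, 2, 3, 4, 6, 7} must be used), so T = 1.
S, U, V between them cover only {2, 6, 7} — a naked triple. Remove those values from Q, W.
No further eliminations apply; U can still be any of 2, 7.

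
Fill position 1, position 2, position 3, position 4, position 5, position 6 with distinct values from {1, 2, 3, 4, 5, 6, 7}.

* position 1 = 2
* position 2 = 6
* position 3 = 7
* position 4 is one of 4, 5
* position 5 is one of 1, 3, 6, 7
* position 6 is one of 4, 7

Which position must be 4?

position 6

position 1's domain is down to {2}, so position 1 = 2.
position 2 must be 6 (only option left). Remove 6 from position 5.
position 3 must be 7 (only option left). Remove 7 from position 5, position 6.
So 4 goes to position 6.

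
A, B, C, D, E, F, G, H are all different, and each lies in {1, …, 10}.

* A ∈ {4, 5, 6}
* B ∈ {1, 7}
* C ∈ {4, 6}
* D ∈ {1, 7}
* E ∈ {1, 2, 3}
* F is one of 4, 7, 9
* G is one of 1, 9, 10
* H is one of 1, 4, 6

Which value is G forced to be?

10

The 2 variables B and D are confined to {1, 7}, which locks those values in; drop them from E, F, G, H.
C and H share exactly the 2 values {4, 6}; by pigeonhole those values go to them, so strike 4, 6 from A, F.
That leaves A = 5.
F's domain is down to {9}, so F = 9. Strike 9 from G.
So G = 10.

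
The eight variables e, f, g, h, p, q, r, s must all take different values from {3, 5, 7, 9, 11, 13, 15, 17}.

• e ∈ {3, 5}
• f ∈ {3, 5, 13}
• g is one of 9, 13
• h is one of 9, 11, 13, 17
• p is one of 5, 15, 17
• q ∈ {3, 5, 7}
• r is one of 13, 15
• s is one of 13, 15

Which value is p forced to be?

17

The 8 variables together cover exactly {3, 5, 7, 9, 11, 13, 15, 17} — 8 values for 8 variables — and 7 appears only in q's list, so q = 7.
The 7 still-open variables draw from only 7 values {3, 5, 9, 11, 13, 15, 17}, so each is used; only h can be 11, hence h = 11.
The 6 still-open variables together cover exactly {3, 5, 9, 13, 15, 17} — 6 values for 6 variables — and 9 appears only in g's list, so g = 9.
The 5 still-open variables together cover exactly {3, 5, 13, 15, 17} — 5 values for 5 variables — and 17 appears only in p's list, so p = 17.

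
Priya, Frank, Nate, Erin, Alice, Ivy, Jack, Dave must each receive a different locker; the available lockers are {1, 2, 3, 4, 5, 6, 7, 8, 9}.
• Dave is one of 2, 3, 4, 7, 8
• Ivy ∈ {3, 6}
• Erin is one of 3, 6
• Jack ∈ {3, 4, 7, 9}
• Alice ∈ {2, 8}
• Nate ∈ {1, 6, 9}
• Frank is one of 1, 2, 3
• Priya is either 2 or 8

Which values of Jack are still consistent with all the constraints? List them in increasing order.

Priya and Alice between them cover only {2, 8} — a naked pair. Remove those values from Frank, Dave.
The 2 variables Erin and Ivy are confined to {3, 6}, which locks those values in; drop them from Frank, Nate, Jack, Dave.
Frank has just one choice, so Frank = 1. So Nate can't be 1.
Nate must be 9 (only option left). So Jack can't be 9.
No further eliminations apply; Jack can still be any of 4, 7.

4, 7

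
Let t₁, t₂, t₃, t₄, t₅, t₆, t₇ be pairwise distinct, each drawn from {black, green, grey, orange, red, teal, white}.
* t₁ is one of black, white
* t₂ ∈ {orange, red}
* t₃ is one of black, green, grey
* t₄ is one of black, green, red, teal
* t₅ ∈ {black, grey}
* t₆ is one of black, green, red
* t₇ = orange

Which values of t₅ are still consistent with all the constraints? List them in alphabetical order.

t₇ has just one choice, so t₇ = orange. So t₂ can't be orange.
That leaves t₂ = red. Strike red from t₄, t₆.
The 5 still-open variables draw from only 5 values {black, green, grey, teal, white}, so each is used; only t₄ can be teal, hence t₄ = teal.
The 4 still-open variables together cover exactly {black, green, grey, white} — 4 values for 4 variables — and white appears only in t₁'s list, so t₁ = white.
No further eliminations apply; t₅ can still be any of black, grey.

black, grey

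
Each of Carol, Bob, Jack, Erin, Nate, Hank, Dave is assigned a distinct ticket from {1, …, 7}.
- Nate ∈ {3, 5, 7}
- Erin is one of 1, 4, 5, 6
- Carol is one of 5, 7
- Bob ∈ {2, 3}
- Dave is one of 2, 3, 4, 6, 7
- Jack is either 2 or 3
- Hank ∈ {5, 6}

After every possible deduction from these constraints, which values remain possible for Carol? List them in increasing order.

The 7 variables together cover exactly {1, 2, 3, 4, 5, 6, 7} — 7 values for 7 variables — and 1 appears only in Erin's list, so Erin = 1.
The 6 still-open variables draw from only 6 values {2, 3, 4, 5, 6, 7}, so each is used; only Dave can be 4, hence Dave = 4.
The 5 still-open variables draw from only 5 values {2, 3, 5, 6, 7}, so each is used; only Hank can be 6, hence Hank = 6.
Bob and Jack between them cover only {2, 3} — a naked pair. Remove those values from Nate.
No further eliminations apply; Carol can still be any of 5, 7.

5, 7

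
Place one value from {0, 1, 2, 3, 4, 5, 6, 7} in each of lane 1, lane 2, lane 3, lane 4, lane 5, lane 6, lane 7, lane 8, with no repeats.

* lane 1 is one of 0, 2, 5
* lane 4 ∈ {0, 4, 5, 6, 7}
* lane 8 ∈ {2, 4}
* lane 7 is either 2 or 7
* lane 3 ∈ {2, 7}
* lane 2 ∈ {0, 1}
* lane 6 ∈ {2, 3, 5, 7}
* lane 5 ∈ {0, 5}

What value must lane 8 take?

4

Among the 8 variables, 1 fits only lane 2 (and all 8 values in {0, 1, 2, 3, 4, 5, 6, 7} must be used), so lane 2 = 1.
Among the 7 still-open variables, 3 fits only lane 6 (and all 7 values in {0, 2, 3, 4, 5, 6, 7} must be used), so lane 6 = 3.
The 6 still-open variables together cover exactly {0, 2, 4, 5, 6, 7} — 6 values for 6 variables — and 6 appears only in lane 4's list, so lane 4 = 6.
The 5 still-open variables together cover exactly {0, 2, 4, 5, 7} — 5 values for 5 variables — and 4 appears only in lane 8's list, so lane 8 = 4.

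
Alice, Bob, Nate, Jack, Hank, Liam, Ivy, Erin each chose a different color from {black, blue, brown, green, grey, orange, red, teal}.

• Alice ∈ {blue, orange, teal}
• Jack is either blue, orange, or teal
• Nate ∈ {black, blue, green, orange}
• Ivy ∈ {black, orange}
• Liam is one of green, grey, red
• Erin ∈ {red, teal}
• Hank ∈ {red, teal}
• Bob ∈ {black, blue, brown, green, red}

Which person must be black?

The 8 variables draw from only 8 values {black, blue, brown, green, grey, orange, red, teal}, so each is used; only Bob can be brown, hence Bob = brown.
Among the 7 still-open variables, grey fits only Liam (and all 7 values in {black, blue, green, grey, orange, red, teal} must be used), so Liam = grey.
The 6 still-open variables together cover exactly {black, blue, green, orange, red, teal} — 6 values for 6 variables — and green appears only in Nate's list, so Nate = green.
Among the 5 still-open variables, black fits only Ivy (and all 5 values in {black, blue, orange, red, teal} must be used), so Ivy = black.

Ivy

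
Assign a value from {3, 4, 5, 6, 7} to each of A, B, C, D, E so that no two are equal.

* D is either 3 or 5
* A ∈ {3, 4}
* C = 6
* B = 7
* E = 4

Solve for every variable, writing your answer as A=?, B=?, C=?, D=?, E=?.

A=3, B=7, C=6, D=5, E=4

B must be 7 (only option left).
C's domain is down to {6}, so C = 6.
E's domain is down to {4}, so E = 4. So A can't be 4.
A's domain is down to {3}, so A = 3. So D can't be 3.
That leaves D = 5.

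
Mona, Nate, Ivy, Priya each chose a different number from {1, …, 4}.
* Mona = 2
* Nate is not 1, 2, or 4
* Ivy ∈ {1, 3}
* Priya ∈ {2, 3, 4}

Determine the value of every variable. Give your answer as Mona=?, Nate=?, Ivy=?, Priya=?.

Mona=2, Nate=3, Ivy=1, Priya=4

Mona has just one choice, so Mona = 2. Strike 2 from Priya.
That leaves Nate = 3. Eliminate 3 elsewhere: Ivy, Priya.
Ivy must be 1 (only option left).
Priya has just one choice, so Priya = 4.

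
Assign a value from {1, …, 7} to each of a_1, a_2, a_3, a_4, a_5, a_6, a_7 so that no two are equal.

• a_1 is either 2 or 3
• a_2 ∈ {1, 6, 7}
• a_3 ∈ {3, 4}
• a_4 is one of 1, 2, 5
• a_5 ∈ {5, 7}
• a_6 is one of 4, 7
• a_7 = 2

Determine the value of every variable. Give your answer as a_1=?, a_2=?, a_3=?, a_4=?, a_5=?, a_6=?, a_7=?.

a_7 has just one choice, so a_7 = 2. Strike 2 from a_1, a_4.
a_1 must be 3 (only option left). Remove 3 from a_3.
a_3 has just one choice, so a_3 = 4. Eliminate 4 elsewhere: a_6.
a_6 has just one choice, so a_6 = 7. So a_2, a_5 can't be 7.
That leaves a_5 = 5. Remove 5 from a_4.
a_4 must be 1 (only option left). So a_2 can't be 1.
a_2 must be 6 (only option left).

a_1=3, a_2=6, a_3=4, a_4=1, a_5=5, a_6=7, a_7=2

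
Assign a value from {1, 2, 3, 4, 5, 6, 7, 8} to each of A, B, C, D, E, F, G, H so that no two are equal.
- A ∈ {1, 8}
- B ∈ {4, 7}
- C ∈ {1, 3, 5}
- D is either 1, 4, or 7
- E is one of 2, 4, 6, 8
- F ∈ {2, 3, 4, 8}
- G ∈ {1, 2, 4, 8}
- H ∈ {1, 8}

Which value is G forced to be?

2

Among the 8 variables, 5 fits only C (and all 8 values in {1, 2, 3, 4, 5, 6, 7, 8} must be used), so C = 5.
The 7 still-open variables together cover exactly {1, 2, 3, 4, 6, 7, 8} — 7 values for 7 variables — and 3 appears only in F's list, so F = 3.
The 6 still-open variables together cover exactly {1, 2, 4, 6, 7, 8} — 6 values for 6 variables — and 6 appears only in E's list, so E = 6.
The 5 still-open variables together cover exactly {1, 2, 4, 7, 8} — 5 values for 5 variables — and 2 appears only in G's list, so G = 2.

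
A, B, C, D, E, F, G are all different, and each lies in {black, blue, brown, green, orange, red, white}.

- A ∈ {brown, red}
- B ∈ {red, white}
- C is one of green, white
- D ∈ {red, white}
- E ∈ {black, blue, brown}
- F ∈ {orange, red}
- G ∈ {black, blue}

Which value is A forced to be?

brown

The 7 variables together cover exactly {black, blue, brown, green, orange, red, white} — 7 values for 7 variables — and green appears only in C's list, so C = green.
Among the 6 still-open variables, orange fits only F (and all 6 values in {black, blue, brown, orange, red, white} must be used), so F = orange.
B and D share exactly the 2 values {red, white}; by pigeonhole those values go to them, so strike red, white from A.
So A = brown.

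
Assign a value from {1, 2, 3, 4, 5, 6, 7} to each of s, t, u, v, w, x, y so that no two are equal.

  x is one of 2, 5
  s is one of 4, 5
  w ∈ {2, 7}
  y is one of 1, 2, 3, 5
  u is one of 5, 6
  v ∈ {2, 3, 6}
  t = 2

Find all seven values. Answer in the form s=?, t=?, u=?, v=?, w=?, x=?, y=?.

t must be 2 (only option left). So v, w, x, y can't be 2.
w's domain is down to {7}, so w = 7.
x's domain is down to {5}, so x = 5. Strike 5 from s, u, y.
That leaves s = 4.
That leaves u = 6. Eliminate 6 elsewhere: v.
That leaves v = 3. Strike 3 from y.
y must be 1 (only option left).

s=4, t=2, u=6, v=3, w=7, x=5, y=1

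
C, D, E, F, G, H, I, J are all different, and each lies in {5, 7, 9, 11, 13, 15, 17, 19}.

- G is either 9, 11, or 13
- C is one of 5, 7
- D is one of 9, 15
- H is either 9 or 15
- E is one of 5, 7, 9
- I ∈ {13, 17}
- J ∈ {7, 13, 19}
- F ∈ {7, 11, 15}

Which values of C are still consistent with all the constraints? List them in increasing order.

5, 7

Among the 8 variables, 17 fits only I (and all 8 values in {5, 7, 9, 11, 13, 15, 17, 19} must be used), so I = 17.
Among the 7 still-open variables, 19 fits only J (and all 7 values in {5, 7, 9, 11, 13, 15, 19} must be used), so J = 19.
The 6 still-open variables together cover exactly {5, 7, 9, 11, 13, 15} — 6 values for 6 variables — and 13 appears only in G's list, so G = 13.
The 5 still-open variables draw from only 5 values {5, 7, 9, 11, 15}, so each is used; only F can be 11, hence F = 11.
D and H between them cover only {9, 15} — a naked pair. Remove those values from E.
No further eliminations apply; C can still be any of 5, 7.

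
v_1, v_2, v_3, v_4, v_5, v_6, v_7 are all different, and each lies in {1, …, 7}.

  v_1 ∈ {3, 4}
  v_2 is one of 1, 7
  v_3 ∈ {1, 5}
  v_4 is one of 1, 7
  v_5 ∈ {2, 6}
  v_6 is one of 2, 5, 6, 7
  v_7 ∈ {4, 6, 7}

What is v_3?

5

The 7 variables draw from only 7 values {1, 2, 3, 4, 5, 6, 7}, so each is used; only v_1 can be 3, hence v_1 = 3.
The 6 still-open variables draw from only 6 values {1, 2, 4, 5, 6, 7}, so each is used; only v_7 can be 4, hence v_7 = 4.
v_2 and v_4 share exactly the 2 values {1, 7}; by pigeonhole those values go to them, so strike 1, 7 from v_3, v_6.
So v_3 = 5.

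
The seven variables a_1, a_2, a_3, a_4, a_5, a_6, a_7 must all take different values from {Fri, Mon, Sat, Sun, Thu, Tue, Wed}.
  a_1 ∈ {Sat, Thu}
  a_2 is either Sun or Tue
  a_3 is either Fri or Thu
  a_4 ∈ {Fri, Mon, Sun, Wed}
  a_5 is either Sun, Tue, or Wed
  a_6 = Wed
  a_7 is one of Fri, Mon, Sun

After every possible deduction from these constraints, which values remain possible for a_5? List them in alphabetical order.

a_6 must be Wed (only option left). Eliminate Wed elsewhere: a_4, a_5.
Among the 6 still-open variables, Sat fits only a_1 (and all 6 values in {Fri, Mon, Sat, Sun, Thu, Tue} must be used), so a_1 = Sat.
The 5 still-open variables draw from only 5 values {Fri, Mon, Sun, Thu, Tue}, so each is used; only a_3 can be Thu, hence a_3 = Thu.
a_2 and a_5 share exactly the 2 values {Sun, Tue}; by pigeonhole those values go to them, so strike Sun, Tue from a_4, a_7.
No further eliminations apply; a_5 can still be any of Sun, Tue.

Sun, Tue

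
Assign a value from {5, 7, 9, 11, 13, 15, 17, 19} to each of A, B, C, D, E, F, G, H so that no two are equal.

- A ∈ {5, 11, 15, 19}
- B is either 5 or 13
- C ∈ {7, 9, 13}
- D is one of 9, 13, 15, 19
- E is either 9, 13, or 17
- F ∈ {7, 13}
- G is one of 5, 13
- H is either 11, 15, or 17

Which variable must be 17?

The 2 variables B and G are confined to {5, 13}, which locks those values in; drop them from A, C, D, E, F.
F's domain is down to {7}, so F = 7. Strike 7 from C.
C must be 9 (only option left). Remove 9 from D, E.
So 17 goes to E.

E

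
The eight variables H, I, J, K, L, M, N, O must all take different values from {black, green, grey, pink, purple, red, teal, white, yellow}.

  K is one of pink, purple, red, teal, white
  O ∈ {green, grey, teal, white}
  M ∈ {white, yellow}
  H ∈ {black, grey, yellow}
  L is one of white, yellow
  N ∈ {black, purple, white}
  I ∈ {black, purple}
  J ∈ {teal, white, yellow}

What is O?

green

L and M between them cover only {white, yellow} — a naked pair. Remove those values from H, J, K, N, O.
J's domain is down to {teal}, so J = teal. Remove teal from K, O.
I and N share exactly the 2 values {black, purple}; by pigeonhole those values go to them, so strike black, purple from H, K.
H's domain is down to {grey}, so H = grey. Strike grey from O.
So O = green.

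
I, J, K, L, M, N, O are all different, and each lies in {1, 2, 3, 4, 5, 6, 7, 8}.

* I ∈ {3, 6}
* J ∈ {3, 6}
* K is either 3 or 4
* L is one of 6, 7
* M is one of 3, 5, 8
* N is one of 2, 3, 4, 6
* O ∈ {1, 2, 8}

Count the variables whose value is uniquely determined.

The 2 variables I and J are confined to {3, 6}, which locks those values in; drop them from K, L, M, N.
K must be 4 (only option left). Eliminate 4 elsewhere: N.
That leaves L = 7.
N's domain is down to {2}, so N = 2. Eliminate 2 elsewhere: O.
Determined: K=4, L=7, N=2. The other variables each still have more than one consistent value. That makes 3.

3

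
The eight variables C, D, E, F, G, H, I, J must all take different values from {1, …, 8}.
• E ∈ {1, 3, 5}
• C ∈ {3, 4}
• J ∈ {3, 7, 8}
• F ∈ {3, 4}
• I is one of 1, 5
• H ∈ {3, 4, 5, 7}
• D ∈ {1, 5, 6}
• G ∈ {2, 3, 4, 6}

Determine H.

The 8 variables draw from only 8 values {1, 2, 3, 4, 5, 6, 7, 8}, so each is used; only G can be 2, hence G = 2.
The 7 still-open variables draw from only 7 values {1, 3, 4, 5, 6, 7, 8}, so each is used; only D can be 6, hence D = 6.
The 6 still-open variables draw from only 6 values {1, 3, 4, 5, 7, 8}, so each is used; only J can be 8, hence J = 8.
The 5 still-open variables together cover exactly {1, 3, 4, 5, 7} — 5 values for 5 variables — and 7 appears only in H's list, so H = 7.

7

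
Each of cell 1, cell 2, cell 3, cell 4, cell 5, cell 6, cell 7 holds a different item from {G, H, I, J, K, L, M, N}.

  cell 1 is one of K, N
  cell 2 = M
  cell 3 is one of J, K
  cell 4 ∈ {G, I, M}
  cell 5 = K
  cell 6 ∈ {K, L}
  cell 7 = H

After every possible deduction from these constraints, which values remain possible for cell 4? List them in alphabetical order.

cell 2's domain is down to {M}, so cell 2 = M. Remove M from cell 4.
That leaves cell 5 = K. Eliminate K elsewhere: cell 1, cell 3, cell 6.
That leaves cell 6 = L.
cell 7 must be H (only option left).
cell 1 must be N (only option left).
That leaves cell 3 = J.
No further eliminations apply; cell 4 can still be any of G, I.

G, I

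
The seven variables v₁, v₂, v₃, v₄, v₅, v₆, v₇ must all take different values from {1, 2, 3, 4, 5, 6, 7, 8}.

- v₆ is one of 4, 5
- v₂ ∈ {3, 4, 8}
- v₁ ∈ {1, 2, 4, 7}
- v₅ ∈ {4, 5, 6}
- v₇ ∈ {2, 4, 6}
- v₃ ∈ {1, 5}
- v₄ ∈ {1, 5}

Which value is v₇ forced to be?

v₃ and v₄ between them cover only {1, 5} — a naked pair. Remove those values from v₁, v₅, v₆.
That leaves v₆ = 4. So v₁, v₂, v₅, v₇ can't be 4.
v₅ must be 6 (only option left). Strike 6 from v₇.
So v₇ = 2.

2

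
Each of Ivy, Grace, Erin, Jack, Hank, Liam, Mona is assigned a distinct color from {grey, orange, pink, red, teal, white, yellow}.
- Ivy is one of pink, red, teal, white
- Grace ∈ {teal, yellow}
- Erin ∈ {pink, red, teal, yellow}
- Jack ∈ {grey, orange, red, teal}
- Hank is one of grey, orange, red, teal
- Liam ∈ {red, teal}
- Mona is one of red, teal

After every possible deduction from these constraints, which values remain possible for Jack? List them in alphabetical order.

grey, orange

The 7 variables draw from only 7 values {grey, orange, pink, red, teal, white, yellow}, so each is used; only Ivy can be white, hence Ivy = white.
The 6 still-open variables draw from only 6 values {grey, orange, pink, red, teal, yellow}, so each is used; only Erin can be pink, hence Erin = pink.
Among the 5 still-open variables, yellow fits only Grace (and all 5 values in {grey, orange, red, teal, yellow} must be used), so Grace = yellow.
The 2 variables Liam and Mona are confined to {red, teal}, which locks those values in; drop them from Jack, Hank.
No further eliminations apply; Jack can still be any of grey, orange.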